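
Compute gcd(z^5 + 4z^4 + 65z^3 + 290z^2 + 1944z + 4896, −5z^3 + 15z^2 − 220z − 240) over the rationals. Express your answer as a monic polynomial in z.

z^2 − 4z + 48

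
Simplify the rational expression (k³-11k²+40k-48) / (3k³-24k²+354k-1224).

(k²-7k+12)/(3k²-12k+306)

Repeated division with remainder:
  k³-11k²+40k-48 = (1/3)(3k³-24k²+354k-1224) + (-3k²-78k+360)
  3k³-24k²+354k-1224 = (-k+34)(-3k²-78k+360) + (3366k-13464)
  -3k²-78k+360 = (-(1/1122)k-5/187)(3366k-13464) + (0)
Last nonzero remainder: 3366k-13464. Dividing through by 3366 gives the monic gcd k-4.
Cancel k-4 from numerator and denominator to get the reduced form.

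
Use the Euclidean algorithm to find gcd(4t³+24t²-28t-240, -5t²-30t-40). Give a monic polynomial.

t+4

Euclidean algorithm in ℚ[t]:
  4t³+24t²-28t-240 = (-(4/5)t)(-5t²-30t-40) + (-60t-240)
  -5t²-30t-40 = ((1/12)t+1/6)(-60t-240) + (0)
Last nonzero remainder: -60t-240. Dividing through by -60 gives the monic gcd t+4.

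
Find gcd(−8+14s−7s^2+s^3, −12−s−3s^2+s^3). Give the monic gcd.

Repeated division with remainder:
  s^3−7s^2+14s−8 = (s^3−3s^2−s−12) + (−4s^2+15s+4)
  s^3−3s^2−s−12 = (−(1/4)s−3/16)(−4s^2+15s+4) + ((45/16)s−45/4)
  −4s^2+15s+4 = (−(64/45)s−16/45)((45/16)s−45/4) + (0)
Last nonzero remainder: (45/16)s−45/4. Dividing through by 45/16 gives the monic gcd s−4.

−4+s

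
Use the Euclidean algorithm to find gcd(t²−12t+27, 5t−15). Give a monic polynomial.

Euclidean algorithm in ℚ[t]:
  t²−12t+27 = ((1/5)t−9/5)(5t−15) + (0)
Last nonzero remainder: 5t−15. Dividing through by 5 gives the monic gcd t−3.

t−3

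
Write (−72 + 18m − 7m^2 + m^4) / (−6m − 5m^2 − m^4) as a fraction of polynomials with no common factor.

(12 − m − m^2)/(m + m^2)

By polynomial division,
  m^4 − 7m^2 + 18m − 72 = (−1)(−m^4 − 5m^2 − 6m) + (−12m^2 + 12m − 72)
  −m^4 − 5m^2 − 6m = ((1/12)m^2 + (1/12)m)(−12m^2 + 12m − 72) + (0)
Last nonzero remainder: −12m^2 + 12m − 72. Dividing through by −12 gives the monic gcd m^2 − m + 6.
Cancel m^2 − m + 6 from numerator and denominator to get the reduced form.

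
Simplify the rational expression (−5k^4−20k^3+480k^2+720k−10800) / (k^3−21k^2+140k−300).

(−5k^3−50k^2+180k+1800)/(k^2−15k+50)

Apply the Euclidean algorithm:
  −5k^4−20k^3+480k^2+720k−10800 = (−5k−125)(k^3−21k^2+140k−300) + (−1445k^2+16720k−48300)
  k^3−21k^2+140k−300 = (−(1/1445)k+545/83521)(−1445k^2+16720k−48300) + (−(211200/83521)k+1267200/83521)
  −1445k^2+16720k−48300 = ((24137569/42240)k−13446881/4224)(−(211200/83521)k+1267200/83521) + (0)
Last nonzero remainder: −(211200/83521)k+1267200/83521. Dividing through by −211200/83521 gives the monic gcd k−6.
Cancel k−6 from numerator and denominator to get the reduced form.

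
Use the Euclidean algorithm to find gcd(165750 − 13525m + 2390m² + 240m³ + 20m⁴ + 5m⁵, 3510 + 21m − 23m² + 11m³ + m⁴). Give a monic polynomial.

Apply the Euclidean algorithm:
  5m⁵ + 20m⁴ + 240m³ + 2390m² − 13525m + 165750 = (5m − 35)(m⁴ + 11m³ − 23m² + 21m + 3510) + (740m³ + 1480m² − 30340m + 288600)
  m⁴ + 11m³ − 23m² + 21m + 3510 = ((1/740)m + 9/740)(740m³ + 1480m² − 30340m + 288600) + (0)
Last nonzero remainder: 740m³ + 1480m² − 30340m + 288600. Dividing through by 740 gives the monic gcd m³ + 2m² − 41m + 390.

390 − 41m + 2m² + m³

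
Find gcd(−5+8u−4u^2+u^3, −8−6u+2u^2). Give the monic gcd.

1

Apply the Euclidean algorithm:
  u^3−4u^2+8u−5 = ((1/2)u−1/2)(2u^2−6u−8) + (9u−9)
  2u^2−6u−8 = ((2/9)u−4/9)(9u−9) + (−12)
  9u−9 = (−(3/4)u+3/4)(−12) + (0)
The last nonzero remainder is the constant −12, so the polynomials are coprime and gcd = 1.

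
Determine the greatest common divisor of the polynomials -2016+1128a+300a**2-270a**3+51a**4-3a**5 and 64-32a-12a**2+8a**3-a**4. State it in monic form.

Repeated division with remainder:
  -3a**5+51a**4-270a**3+300a**2+1128a-2016 = (3a-27)(-a**4+8a**3-12a**2-32a+64) + (-18a**3+72a**2+72a-288)
  -a**4+8a**3-12a**2-32a+64 = ((1/18)a-2/9)(-18a**3+72a**2+72a-288) + (0)
Last nonzero remainder: -18a**3+72a**2+72a-288. Dividing through by -18 gives the monic gcd a**3-4a**2-4a+16.

16-4a-4a**2+a**3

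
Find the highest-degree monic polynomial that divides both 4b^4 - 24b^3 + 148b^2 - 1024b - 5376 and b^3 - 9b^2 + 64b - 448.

By polynomial division,
  4b^4 - 24b^3 + 148b^2 - 1024b - 5376 = (4b + 12)(b^3 - 9b^2 + 64b - 448) + (0)
The last nonzero remainder b^3 - 9b^2 + 64b - 448 is already monic.

b^3 - 9b^2 + 64b - 448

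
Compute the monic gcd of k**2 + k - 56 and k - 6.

Repeated division with remainder:
  k**2 + k - 56 = (k + 7)(k - 6) + (-14)
  k - 6 = (-(1/14)k + 3/7)(-14) + (0)
The last nonzero remainder is the constant -14, so the polynomials are coprime and gcd = 1.

1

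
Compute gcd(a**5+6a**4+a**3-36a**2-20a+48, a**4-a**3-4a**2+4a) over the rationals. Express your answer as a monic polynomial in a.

a**3-a**2-4a+4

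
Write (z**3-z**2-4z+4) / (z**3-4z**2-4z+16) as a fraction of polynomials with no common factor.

Apply the Euclidean algorithm:
  z**3-z**2-4z+4 = (z**3-4z**2-4z+16) + (3z**2-12)
  z**3-4z**2-4z+16 = ((1/3)z-4/3)(3z**2-12) + (0)
Last nonzero remainder: 3z**2-12. Dividing through by 3 gives the monic gcd z**2-4.
Cancel z**2-4 from numerator and denominator to get the reduced form.

(z-1)/(z-4)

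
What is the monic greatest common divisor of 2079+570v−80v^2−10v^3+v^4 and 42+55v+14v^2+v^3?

7+v

By polynomial division,
  v^4−10v^3−80v^2+570v+2079 = (v−24)(v^3+14v^2+55v+42) + (201v^2+1848v+3087)
  v^3+14v^2+55v+42 = ((1/201)v+322/13467)(201v^2+1848v+3087) + (−(20400/4489)v−142800/4489)
  201v^2+1848v+3087 = (−(300763/6800)v−659883/6800)(−(20400/4489)v−142800/4489) + (0)
Last nonzero remainder: −(20400/4489)v−142800/4489. Dividing through by −20400/4489 gives the monic gcd v+7.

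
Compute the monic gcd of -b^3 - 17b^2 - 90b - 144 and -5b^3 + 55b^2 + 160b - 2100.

By polynomial division,
  -b^3 - 17b^2 - 90b - 144 = (1/5)(-5b^3 + 55b^2 + 160b - 2100) + (-28b^2 - 122b + 276)
  -5b^3 + 55b^2 + 160b - 2100 = ((5/28)b - 1075/392)(-28b^2 - 122b + 276) + (-(43875/196)b - 131625/98)
  -28b^2 - 122b + 276 = ((5488/43875)b - 9016/43875)(-(43875/196)b - 131625/98) + (0)
Last nonzero remainder: -(43875/196)b - 131625/98. Dividing through by -43875/196 gives the monic gcd b + 6.

b + 6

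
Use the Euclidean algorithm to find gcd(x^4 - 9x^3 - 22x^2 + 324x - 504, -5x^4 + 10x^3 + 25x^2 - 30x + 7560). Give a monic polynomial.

x^2 - x - 42

Repeated division with remainder:
  x^4 - 9x^3 - 22x^2 + 324x - 504 = (-1/5)(-5x^4 + 10x^3 + 25x^2 - 30x + 7560) + (-7x^3 - 17x^2 + 318x + 1008)
  -5x^4 + 10x^3 + 25x^2 - 30x + 7560 = ((5/7)x - 155/49)(-7x^3 - 17x^2 + 318x + 1008) + (-(12540/49)x^2 + (12540/49)x + 75240/7)
  -7x^3 - 17x^2 + 318x + 1008 = ((343/12540)x + 98/1045)(-(12540/49)x^2 + (12540/49)x + 75240/7) + (0)
Last nonzero remainder: -(12540/49)x^2 + (12540/49)x + 75240/7. Dividing through by -12540/49 gives the monic gcd x^2 - x - 42.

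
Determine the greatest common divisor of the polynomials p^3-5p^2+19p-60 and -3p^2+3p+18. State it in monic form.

1

Repeated division with remainder:
  p^3-5p^2+19p-60 = (-(1/3)p+4/3)(-3p^2+3p+18) + (21p-84)
  -3p^2+3p+18 = (-(1/7)p-3/7)(21p-84) + (-18)
  21p-84 = (-(7/6)p+14/3)(-18) + (0)
The last nonzero remainder is the constant -18, so the polynomials are coprime and gcd = 1.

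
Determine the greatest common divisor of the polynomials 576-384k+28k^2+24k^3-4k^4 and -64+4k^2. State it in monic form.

-16+k^2

Apply the Euclidean algorithm:
  -4k^4+24k^3+28k^2-384k+576 = (-k^2+6k-9)(4k^2-64) + (0)
Last nonzero remainder: 4k^2-64. Dividing through by 4 gives the monic gcd k^2-16.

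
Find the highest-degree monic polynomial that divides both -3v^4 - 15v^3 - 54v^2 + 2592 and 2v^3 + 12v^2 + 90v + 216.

v^2 + 3v + 36

By polynomial division,
  -3v^4 - 15v^3 - 54v^2 + 2592 = (-(3/2)v + 3/2)(2v^3 + 12v^2 + 90v + 216) + (63v^2 + 189v + 2268)
  2v^3 + 12v^2 + 90v + 216 = ((2/63)v + 2/21)(63v^2 + 189v + 2268) + (0)
Last nonzero remainder: 63v^2 + 189v + 2268. Dividing through by 63 gives the monic gcd v^2 + 3v + 36.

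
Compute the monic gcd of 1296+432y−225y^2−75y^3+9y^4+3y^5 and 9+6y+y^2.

9+6y+y^2

By polynomial division,
  3y^5+9y^4−75y^3−225y^2+432y+1296 = (3y^3−9y^2−48y+144)(y^2+6y+9) + (0)
The last nonzero remainder y^2+6y+9 is already monic.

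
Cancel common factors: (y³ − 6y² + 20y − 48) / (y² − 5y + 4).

(y² − 2y + 12)/(y − 1)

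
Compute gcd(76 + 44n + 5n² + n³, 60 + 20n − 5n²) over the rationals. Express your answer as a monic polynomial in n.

2 + n

Repeated division with remainder:
  n³ + 5n² + 44n + 76 = (−(1/5)n − 9/5)(−5n² + 20n + 60) + (92n + 184)
  −5n² + 20n + 60 = (−(5/92)n + 15/46)(92n + 184) + (0)
Last nonzero remainder: 92n + 184. Dividing through by 92 gives the monic gcd n + 2.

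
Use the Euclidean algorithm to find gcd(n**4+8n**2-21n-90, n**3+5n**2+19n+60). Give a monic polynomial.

Euclidean algorithm in ℚ[n]:
  n**4+8n**2-21n-90 = (n-5)(n**3+5n**2+19n+60) + (14n**2+14n+210)
  n**3+5n**2+19n+60 = ((1/14)n+2/7)(14n**2+14n+210) + (0)
Last nonzero remainder: 14n**2+14n+210. Dividing through by 14 gives the monic gcd n**2+n+15.

n**2+n+15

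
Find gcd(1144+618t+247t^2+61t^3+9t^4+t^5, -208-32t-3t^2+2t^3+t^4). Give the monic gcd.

52+21t+6t^2+t^3

Euclidean algorithm in ℚ[t]:
  t^5+9t^4+61t^3+247t^2+618t+1144 = (t+7)(t^4+2t^3-3t^2-32t-208) + (50t^3+300t^2+1050t+2600)
  t^4+2t^3-3t^2-32t-208 = ((1/50)t-2/25)(50t^3+300t^2+1050t+2600) + (0)
Last nonzero remainder: 50t^3+300t^2+1050t+2600. Dividing through by 50 gives the monic gcd t^3+6t^2+21t+52.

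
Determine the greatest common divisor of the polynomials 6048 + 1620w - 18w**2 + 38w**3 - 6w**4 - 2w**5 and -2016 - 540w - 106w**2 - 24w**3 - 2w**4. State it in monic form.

By polynomial division,
  -2w**5 - 6w**4 + 38w**3 - 18w**2 + 1620w + 6048 = (w - 9)(-2w**4 - 24w**3 - 106w**2 - 540w - 2016) + (-72w**3 - 432w**2 - 1224w - 12096)
  -2w**4 - 24w**3 - 106w**2 - 540w - 2016 = ((1/36)w + 1/6)(-72w**3 - 432w**2 - 1224w - 12096) + (0)
Last nonzero remainder: -72w**3 - 432w**2 - 1224w - 12096. Dividing through by -72 gives the monic gcd w**3 + 6w**2 + 17w + 168.

168 + 17w + 6w**2 + w**3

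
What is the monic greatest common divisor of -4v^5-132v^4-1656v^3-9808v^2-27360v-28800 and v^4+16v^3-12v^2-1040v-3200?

By polynomial division,
  -4v^5-132v^4-1656v^3-9808v^2-27360v-28800 = (-4v-68)(v^4+16v^3-12v^2-1040v-3200) + (-616v^3-14784v^2-110880v-246400)
  v^4+16v^3-12v^2-1040v-3200 = (-(1/616)v+1/77)(-616v^3-14784v^2-110880v-246400) + (0)
Last nonzero remainder: -616v^3-14784v^2-110880v-246400. Dividing through by -616 gives the monic gcd v^3+24v^2+180v+400.

v^3+24v^2+180v+400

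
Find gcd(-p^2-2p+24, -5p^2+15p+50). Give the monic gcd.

1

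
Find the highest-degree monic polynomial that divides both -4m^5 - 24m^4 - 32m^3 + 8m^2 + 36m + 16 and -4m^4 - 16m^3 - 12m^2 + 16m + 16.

By polynomial division,
  -4m^5 - 24m^4 - 32m^3 + 8m^2 + 36m + 16 = (m + 2)(-4m^4 - 16m^3 - 12m^2 + 16m + 16) + (12m^3 + 16m^2 - 12m - 16)
  -4m^4 - 16m^3 - 12m^2 + 16m + 16 = (-(1/3)m - 8/9)(12m^3 + 16m^2 - 12m - 16) + (-(16/9)m^2 + 16/9)
  12m^3 + 16m^2 - 12m - 16 = (-(27/4)m - 9)(-(16/9)m^2 + 16/9) + (0)
Last nonzero remainder: -(16/9)m^2 + 16/9. Dividing through by -16/9 gives the monic gcd m^2 - 1.

m^2 - 1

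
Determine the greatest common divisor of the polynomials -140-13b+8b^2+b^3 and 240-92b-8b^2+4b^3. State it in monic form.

Apply the Euclidean algorithm:
  b^3+8b^2-13b-140 = (1/4)(4b^3-8b^2-92b+240) + (10b^2+10b-200)
  4b^3-8b^2-92b+240 = ((2/5)b-6/5)(10b^2+10b-200) + (0)
Last nonzero remainder: 10b^2+10b-200. Dividing through by 10 gives the monic gcd b^2+b-20.

-20+b+b^2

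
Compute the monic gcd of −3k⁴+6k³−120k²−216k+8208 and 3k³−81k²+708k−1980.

k−6

By polynomial division,
  −3k⁴+6k³−120k²−216k+8208 = (−k−25)(3k³−81k²+708k−1980) + (−1437k²+15504k−41292)
  3k³−81k²+708k−1980 = (−(1/479)k+7765/229441)(−1437k²+15504k−41292) + ((22276800/229441)k−133660800/229441)
  −1437k²+15504k−41292 = (−(109902239/7425600)k+263168827/3712800)((22276800/229441)k−133660800/229441) + (0)
Last nonzero remainder: (22276800/229441)k−133660800/229441. Dividing through by 22276800/229441 gives the monic gcd k−6.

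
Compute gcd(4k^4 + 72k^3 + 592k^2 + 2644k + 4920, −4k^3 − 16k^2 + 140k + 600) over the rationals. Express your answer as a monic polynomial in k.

k + 5

Apply the Euclidean algorithm:
  4k^4 + 72k^3 + 592k^2 + 2644k + 4920 = (−k − 14)(−4k^3 − 16k^2 + 140k + 600) + (508k^2 + 5204k + 13320)
  −4k^3 − 16k^2 + 140k + 600 = (−(1/127)k + 793/16129)(508k^2 + 5204k + 13320) + (−(177072/16129)k − 885360/16129)
  508k^2 + 5204k + 13320 = (−(2048383/44268)k − 1790319/7378)(−(177072/16129)k − 885360/16129) + (0)
Last nonzero remainder: −(177072/16129)k − 885360/16129. Dividing through by −177072/16129 gives the monic gcd k + 5.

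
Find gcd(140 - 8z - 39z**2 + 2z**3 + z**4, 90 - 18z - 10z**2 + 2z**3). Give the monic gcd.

By polynomial division,
  z**4 + 2z**3 - 39z**2 - 8z + 140 = ((1/2)z + 7/2)(2z**3 - 10z**2 - 18z + 90) + (5z**2 + 10z - 175)
  2z**3 - 10z**2 - 18z + 90 = ((2/5)z - 14/5)(5z**2 + 10z - 175) + (80z - 400)
  5z**2 + 10z - 175 = ((1/16)z + 7/16)(80z - 400) + (0)
Last nonzero remainder: 80z - 400. Dividing through by 80 gives the monic gcd z - 5.

-5 + z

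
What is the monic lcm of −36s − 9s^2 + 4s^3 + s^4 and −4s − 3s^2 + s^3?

Apply the Euclidean algorithm:
  s^4 + 4s^3 − 9s^2 − 36s = (s + 7)(s^3 − 3s^2 − 4s) + (16s^2 − 8s)
  s^3 − 3s^2 − 4s = ((1/16)s − 5/32)(16s^2 − 8s) + (−(21/4)s)
  16s^2 − 8s = (−(64/21)s + 32/21)(−(21/4)s) + (0)
Last nonzero remainder: −(21/4)s. Dividing through by −21/4 gives the monic gcd s.
Then lcm(f, g) = f·g / gcd(f, g); expanding and making the result monic gives the answer.

144s + 144s^2 − 25s^3 − 25s^4 + s^5 + s^6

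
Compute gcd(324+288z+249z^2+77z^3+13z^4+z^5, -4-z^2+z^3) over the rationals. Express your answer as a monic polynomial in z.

2+z+z^2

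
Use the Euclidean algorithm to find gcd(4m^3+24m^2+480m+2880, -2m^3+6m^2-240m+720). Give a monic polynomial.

m^2+120

Repeated division with remainder:
  4m^3+24m^2+480m+2880 = (-2)(-2m^3+6m^2-240m+720) + (36m^2+4320)
  -2m^3+6m^2-240m+720 = (-(1/18)m+1/6)(36m^2+4320) + (0)
Last nonzero remainder: 36m^2+4320. Dividing through by 36 gives the monic gcd m^2+120.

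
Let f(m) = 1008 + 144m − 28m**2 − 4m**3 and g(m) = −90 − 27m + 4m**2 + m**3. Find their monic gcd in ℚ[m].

Apply the Euclidean algorithm:
  −4m**3 − 28m**2 + 144m + 1008 = (−4)(m**3 + 4m**2 − 27m − 90) + (−12m**2 + 36m + 648)
  m**3 + 4m**2 − 27m − 90 = (−(1/12)m − 7/12)(−12m**2 + 36m + 648) + (48m + 288)
  −12m**2 + 36m + 648 = (−(1/4)m + 9/4)(48m + 288) + (0)
Last nonzero remainder: 48m + 288. Dividing through by 48 gives the monic gcd m + 6.

6 + m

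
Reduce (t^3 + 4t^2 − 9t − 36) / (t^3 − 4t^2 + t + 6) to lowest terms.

(t^2 + 7t + 12)/(t^2 − t − 2)

By polynomial division,
  t^3 + 4t^2 − 9t − 36 = (t^3 − 4t^2 + t + 6) + (8t^2 − 10t − 42)
  t^3 − 4t^2 + t + 6 = ((1/8)t − 11/32)(8t^2 − 10t − 42) + ((45/16)t − 135/16)
  8t^2 − 10t − 42 = ((128/45)t + 224/45)((45/16)t − 135/16) + (0)
Last nonzero remainder: (45/16)t − 135/16. Dividing through by 45/16 gives the monic gcd t − 3.
Cancel t − 3 from numerator and denominator to get the reduced form.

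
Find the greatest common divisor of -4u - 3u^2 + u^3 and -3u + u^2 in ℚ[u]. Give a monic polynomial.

u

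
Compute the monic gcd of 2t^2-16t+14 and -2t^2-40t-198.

Repeated division with remainder:
  2t^2-16t+14 = (-1)(-2t^2-40t-198) + (-56t-184)
  -2t^2-40t-198 = ((1/28)t+117/196)(-56t-184) + (-4320/49)
  -56t-184 = ((343/540)t+1127/540)(-4320/49) + (0)
The last nonzero remainder is the constant -4320/49, so the polynomials are coprime and gcd = 1.

1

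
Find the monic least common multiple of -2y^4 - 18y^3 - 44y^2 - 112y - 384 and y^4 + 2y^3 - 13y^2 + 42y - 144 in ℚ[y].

Repeated division with remainder:
  -2y^4 - 18y^3 - 44y^2 - 112y - 384 = (-2)(y^4 + 2y^3 - 13y^2 + 42y - 144) + (-14y^3 - 70y^2 - 28y - 672)
  y^4 + 2y^3 - 13y^2 + 42y - 144 = (-(1/14)y + 3/14)(-14y^3 - 70y^2 - 28y - 672) + (0)
Last nonzero remainder: -14y^3 - 70y^2 - 28y - 672. Dividing through by -14 gives the monic gcd y^3 + 5y^2 + 2y + 48.
Then lcm(f, g) = f·g / gcd(f, g); expanding and making the result monic gives the answer.

y^5 + 6y^4 - 5y^3 - 10y^2 + 24y - 576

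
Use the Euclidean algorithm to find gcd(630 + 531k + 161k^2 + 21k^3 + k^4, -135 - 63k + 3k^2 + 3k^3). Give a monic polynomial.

3 + k

By polynomial division,
  k^4 + 21k^3 + 161k^2 + 531k + 630 = ((1/3)k + 20/3)(3k^3 + 3k^2 - 63k - 135) + (162k^2 + 996k + 1530)
  3k^3 + 3k^2 - 63k - 135 = ((1/54)k - 139/1458)(162k^2 + 996k + 1530) + ((880/243)k + 880/81)
  162k^2 + 996k + 1530 = ((19683/440)k + 12393/88)((880/243)k + 880/81) + (0)
Last nonzero remainder: (880/243)k + 880/81. Dividing through by 880/243 gives the monic gcd k + 3.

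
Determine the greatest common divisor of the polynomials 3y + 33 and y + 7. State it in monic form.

1

Apply the Euclidean algorithm:
  3y + 33 = (3)(y + 7) + (12)
  y + 7 = ((1/12)y + 7/12)(12) + (0)
The last nonzero remainder is the constant 12, so the polynomials are coprime and gcd = 1.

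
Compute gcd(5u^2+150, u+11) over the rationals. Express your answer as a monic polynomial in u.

1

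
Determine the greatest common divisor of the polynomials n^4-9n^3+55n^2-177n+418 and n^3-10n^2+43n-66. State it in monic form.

n^2-7n+22

By polynomial division,
  n^4-9n^3+55n^2-177n+418 = (n+1)(n^3-10n^2+43n-66) + (22n^2-154n+484)
  n^3-10n^2+43n-66 = ((1/22)n-3/22)(22n^2-154n+484) + (0)
Last nonzero remainder: 22n^2-154n+484. Dividing through by 22 gives the monic gcd n^2-7n+22.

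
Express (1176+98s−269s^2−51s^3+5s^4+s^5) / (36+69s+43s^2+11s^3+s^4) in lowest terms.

(98−49s−2s^2+s^3)/(3+4s+s^2)

Euclidean algorithm in ℚ[s]:
  s^5+5s^4−51s^3−269s^2+98s+1176 = (s−6)(s^4+11s^3+43s^2+69s+36) + (−28s^3−80s^2+476s+1392)
  s^4+11s^3+43s^2+69s+36 = (−(1/28)s−57/196)(−28s^3−80s^2+476s+1392) + ((1800/49)s^2+(1800/7)s+21600/49)
  −28s^3−80s^2+476s+1392 = (−(343/450)s+1421/450)((1800/49)s^2+(1800/7)s+21600/49) + (0)
Last nonzero remainder: (1800/49)s^2+(1800/7)s+21600/49. Dividing through by 1800/49 gives the monic gcd s^2+7s+12.
Cancel s^2+7s+12 from numerator and denominator to get the reduced form.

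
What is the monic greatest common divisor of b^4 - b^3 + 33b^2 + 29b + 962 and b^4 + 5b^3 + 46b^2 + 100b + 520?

b^2 + 5b + 26

Apply the Euclidean algorithm:
  b^4 - b^3 + 33b^2 + 29b + 962 = (b^4 + 5b^3 + 46b^2 + 100b + 520) + (-6b^3 - 13b^2 - 71b + 442)
  b^4 + 5b^3 + 46b^2 + 100b + 520 = (-(1/6)b - 17/36)(-6b^3 - 13b^2 - 71b + 442) + ((1009/36)b^2 + (5045/36)b + 13117/18)
  -6b^3 - 13b^2 - 71b + 442 = (-(216/1009)b + 612/1009)((1009/36)b^2 + (5045/36)b + 13117/18) + (0)
Last nonzero remainder: (1009/36)b^2 + (5045/36)b + 13117/18. Dividing through by 1009/36 gives the monic gcd b^2 + 5b + 26.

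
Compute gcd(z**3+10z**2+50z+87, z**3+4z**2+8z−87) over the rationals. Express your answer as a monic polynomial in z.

z**2+7z+29

By polynomial division,
  z**3+10z**2+50z+87 = (z**3+4z**2+8z−87) + (6z**2+42z+174)
  z**3+4z**2+8z−87 = ((1/6)z−1/2)(6z**2+42z+174) + (0)
Last nonzero remainder: 6z**2+42z+174. Dividing through by 6 gives the monic gcd z**2+7z+29.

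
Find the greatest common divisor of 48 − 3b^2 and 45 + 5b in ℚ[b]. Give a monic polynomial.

1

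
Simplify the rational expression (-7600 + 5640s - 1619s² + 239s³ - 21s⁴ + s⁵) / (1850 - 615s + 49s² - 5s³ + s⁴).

(-304 + 104s - 11s² + s³)/(74 + 5s + s²)

Apply the Euclidean algorithm:
  s⁵ - 21s⁴ + 239s³ - 1619s² + 5640s - 7600 = (s - 16)(s⁴ - 5s³ + 49s² - 615s + 1850) + (110s³ - 220s² - 6050s + 22000)
  s⁴ - 5s³ + 49s² - 615s + 1850 = ((1/110)s - 3/110)(110s³ - 220s² - 6050s + 22000) + (98s² - 980s + 2450)
  110s³ - 220s² - 6050s + 22000 = ((55/49)s + 440/49)(98s² - 980s + 2450) + (0)
Last nonzero remainder: 98s² - 980s + 2450. Dividing through by 98 gives the monic gcd s² - 10s + 25.
Cancel s² - 10s + 25 from numerator and denominator to get the reduced form.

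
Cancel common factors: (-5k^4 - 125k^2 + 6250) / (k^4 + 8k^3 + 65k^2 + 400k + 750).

(-5k + 25)/(k + 3)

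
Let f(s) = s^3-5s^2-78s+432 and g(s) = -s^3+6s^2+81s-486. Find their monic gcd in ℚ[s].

s^2+3s-54

Euclidean algorithm in ℚ[s]:
  s^3-5s^2-78s+432 = (-1)(-s^3+6s^2+81s-486) + (s^2+3s-54)
  -s^3+6s^2+81s-486 = (-s+9)(s^2+3s-54) + (0)
The last nonzero remainder s^2+3s-54 is already monic.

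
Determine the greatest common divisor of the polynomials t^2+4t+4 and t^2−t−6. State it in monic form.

t+2

Apply the Euclidean algorithm:
  t^2+4t+4 = (t^2−t−6) + (5t+10)
  t^2−t−6 = ((1/5)t−3/5)(5t+10) + (0)
Last nonzero remainder: 5t+10. Dividing through by 5 gives the monic gcd t+2.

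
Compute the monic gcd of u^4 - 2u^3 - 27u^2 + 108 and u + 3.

u + 3

Euclidean algorithm in ℚ[u]:
  u^4 - 2u^3 - 27u^2 + 108 = (u^3 - 5u^2 - 12u + 36)(u + 3) + (0)
The last nonzero remainder u + 3 is already monic.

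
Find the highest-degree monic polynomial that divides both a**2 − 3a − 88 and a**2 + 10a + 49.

1

By polynomial division,
  a**2 − 3a − 88 = (a**2 + 10a + 49) + (−13a − 137)
  a**2 + 10a + 49 = (−(1/13)a + 7/169)(−13a − 137) + (9240/169)
  −13a − 137 = (−(2197/9240)a − 23153/9240)(9240/169) + (0)
The last nonzero remainder is the constant 9240/169, so the polynomials are coprime and gcd = 1.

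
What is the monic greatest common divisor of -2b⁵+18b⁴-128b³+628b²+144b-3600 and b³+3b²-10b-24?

b²-b-6

Euclidean algorithm in ℚ[b]:
  -2b⁵+18b⁴-128b³+628b²+144b-3600 = (-2b²+24b-220)(b³+3b²-10b-24) + (1480b²-1480b-8880)
  b³+3b²-10b-24 = ((1/1480)b+1/370)(1480b²-1480b-8880) + (0)
Last nonzero remainder: 1480b²-1480b-8880. Dividing through by 1480 gives the monic gcd b²-b-6.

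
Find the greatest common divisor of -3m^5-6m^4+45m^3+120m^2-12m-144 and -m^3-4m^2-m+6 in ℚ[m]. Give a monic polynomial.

m^3+4m^2+m-6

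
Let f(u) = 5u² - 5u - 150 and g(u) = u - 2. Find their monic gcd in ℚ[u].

Euclidean algorithm in ℚ[u]:
  5u² - 5u - 150 = (5u + 5)(u - 2) + (-140)
  u - 2 = (-(1/140)u + 1/70)(-140) + (0)
The last nonzero remainder is the constant -140, so the polynomials are coprime and gcd = 1.

1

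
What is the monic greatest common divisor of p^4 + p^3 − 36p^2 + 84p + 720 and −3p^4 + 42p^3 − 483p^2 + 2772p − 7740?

Apply the Euclidean algorithm:
  p^4 + p^3 − 36p^2 + 84p + 720 = (−1/3)(−3p^4 + 42p^3 − 483p^2 + 2772p − 7740) + (15p^3 − 197p^2 + 1008p − 1860)
  −3p^4 + 42p^3 − 483p^2 + 2772p − 7740 = (−(1/5)p + 13/75)(15p^3 − 197p^2 + 1008p − 1860) + (−(18544/75)p^2 + (55632/25)p − 37088/5)
  15p^3 − 197p^2 + 1008p − 1860 = (−(1125/18544)p + 2325/9272)(−(18544/75)p^2 + (55632/25)p − 37088/5) + (0)
Last nonzero remainder: −(18544/75)p^2 + (55632/25)p − 37088/5. Dividing through by −18544/75 gives the monic gcd p^2 − 9p + 30.

p^2 − 9p + 30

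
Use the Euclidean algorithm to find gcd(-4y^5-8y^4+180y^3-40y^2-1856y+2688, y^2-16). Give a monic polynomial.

Apply the Euclidean algorithm:
  -4y^5-8y^4+180y^3-40y^2-1856y+2688 = (-4y^3-8y^2+116y-168)(y^2-16) + (0)
The last nonzero remainder y^2-16 is already monic.

y^2-16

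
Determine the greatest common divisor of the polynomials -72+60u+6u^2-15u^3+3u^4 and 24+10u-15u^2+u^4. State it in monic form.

6-5u+u^2

Repeated division with remainder:
  3u^4-15u^3+6u^2+60u-72 = (3)(u^4-15u^2+10u+24) + (-15u^3+51u^2+30u-144)
  u^4-15u^2+10u+24 = (-(1/15)u-17/75)(-15u^3+51u^2+30u-144) + (-(36/25)u^2+(36/5)u-216/25)
  -15u^3+51u^2+30u-144 = ((125/12)u+50/3)(-(36/25)u^2+(36/5)u-216/25) + (0)
Last nonzero remainder: -(36/25)u^2+(36/5)u-216/25. Dividing through by -36/25 gives the monic gcd u^2-5u+6.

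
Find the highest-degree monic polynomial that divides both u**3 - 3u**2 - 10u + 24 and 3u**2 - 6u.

Apply the Euclidean algorithm:
  u**3 - 3u**2 - 10u + 24 = ((1/3)u - 1/3)(3u**2 - 6u) + (-12u + 24)
  3u**2 - 6u = (-(1/4)u)(-12u + 24) + (0)
Last nonzero remainder: -12u + 24. Dividing through by -12 gives the monic gcd u - 2.

u - 2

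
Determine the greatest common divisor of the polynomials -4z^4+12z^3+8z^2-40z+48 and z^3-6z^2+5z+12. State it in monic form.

Euclidean algorithm in ℚ[z]:
  -4z^4+12z^3+8z^2-40z+48 = (-4z-12)(z^3-6z^2+5z+12) + (-44z^2+68z+192)
  z^3-6z^2+5z+12 = (-(1/44)z+49/484)(-44z^2+68z+192) + ((300/121)z-900/121)
  -44z^2+68z+192 = (-(1331/75)z-1936/75)((300/121)z-900/121) + (0)
Last nonzero remainder: (300/121)z-900/121. Dividing through by 300/121 gives the monic gcd z-3.

z-3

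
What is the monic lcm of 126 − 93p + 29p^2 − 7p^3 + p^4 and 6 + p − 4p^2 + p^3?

Euclidean algorithm in ℚ[p]:
  p^4 − 7p^3 + 29p^2 − 93p + 126 = (p − 3)(p^3 − 4p^2 + p + 6) + (16p^2 − 96p + 144)
  p^3 − 4p^2 + p + 6 = ((1/16)p + 1/8)(16p^2 − 96p + 144) + (4p − 12)
  16p^2 − 96p + 144 = (4p − 12)(4p − 12) + (0)
Last nonzero remainder: 4p − 12. Dividing through by 4 gives the monic gcd p − 3.
Then lcm(f, g) = f·g / gcd(f, g); expanding and making the result monic gives the answer.

−252 + 60p + 161p^2 − 108p^3 + 34p^4 − 8p^5 + p^6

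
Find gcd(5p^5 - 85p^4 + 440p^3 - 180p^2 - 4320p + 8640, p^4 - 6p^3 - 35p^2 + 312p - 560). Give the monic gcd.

Apply the Euclidean algorithm:
  5p^5 - 85p^4 + 440p^3 - 180p^2 - 4320p + 8640 = (5p - 55)(p^4 - 6p^3 - 35p^2 + 312p - 560) + (285p^3 - 3665p^2 + 15640p - 22160)
  p^4 - 6p^3 - 35p^2 + 312p - 560 = ((1/285)p + 391/16245)(285p^3 - 3665p^2 + 15640p - 22160) + (-(5408/3249)p^2 + (43264/3249)p - 86528/3249)
  285p^3 - 3665p^2 + 15640p - 22160 = (-(925965/5408)p + 4499865/5408)(-(5408/3249)p^2 + (43264/3249)p - 86528/3249) + (0)
Last nonzero remainder: -(5408/3249)p^2 + (43264/3249)p - 86528/3249. Dividing through by -5408/3249 gives the monic gcd p^2 - 8p + 16.

p^2 - 8p + 16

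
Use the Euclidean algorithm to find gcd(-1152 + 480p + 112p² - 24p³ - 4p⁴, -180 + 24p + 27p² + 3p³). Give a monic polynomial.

-12 + 4p + p²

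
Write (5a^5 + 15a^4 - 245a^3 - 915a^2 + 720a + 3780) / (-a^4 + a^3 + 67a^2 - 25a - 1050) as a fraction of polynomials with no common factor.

(-5a^3 - 20a^2 + 15a + 90)/(a^2 - 25)

Euclidean algorithm in ℚ[a]:
  5a^5 + 15a^4 - 245a^3 - 915a^2 + 720a + 3780 = (-5a - 20)(-a^4 + a^3 + 67a^2 - 25a - 1050) + (110a^3 + 300a^2 - 5030a - 17220)
  -a^4 + a^3 + 67a^2 - 25a - 1050 = (-(1/110)a + 41/1210)(110a^3 + 300a^2 - 5030a - 17220) + ((1344/121)a^2 - (1344/121)a - 56448/121)
  110a^3 + 300a^2 - 5030a - 17220 = ((6655/672)a + 24805/672)((1344/121)a^2 - (1344/121)a - 56448/121) + (0)
Last nonzero remainder: (1344/121)a^2 - (1344/121)a - 56448/121. Dividing through by 1344/121 gives the monic gcd a^2 - a - 42.
Cancel a^2 - a - 42 from numerator and denominator to get the reduced form.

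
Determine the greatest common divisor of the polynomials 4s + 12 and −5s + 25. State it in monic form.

1

Repeated division with remainder:
  4s + 12 = (−4/5)(−5s + 25) + (32)
  −5s + 25 = (−(5/32)s + 25/32)(32) + (0)
The last nonzero remainder is the constant 32, so the polynomials are coprime and gcd = 1.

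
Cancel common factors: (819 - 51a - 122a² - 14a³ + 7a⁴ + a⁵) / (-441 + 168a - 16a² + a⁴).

(-39 - 5a + 3a² + a³)/(21 - 4a + a²)

Repeated division with remainder:
  a⁵ + 7a⁴ - 14a³ - 122a² - 51a + 819 = (a + 7)(a⁴ - 16a² + 168a - 441) + (2a³ - 178a² - 786a + 3906)
  a⁴ - 16a² + 168a - 441 = ((1/2)a + 89/2)(2a³ - 178a² - 786a + 3906) + (8298a² + 33192a - 174258)
  2a³ - 178a² - 786a + 3906 = ((1/4149)a - 31/1383)(8298a² + 33192a - 174258) + (0)
Last nonzero remainder: 8298a² + 33192a - 174258. Dividing through by 8298 gives the monic gcd a² + 4a - 21.
Cancel a² + 4a - 21 from numerator and denominator to get the reduced form.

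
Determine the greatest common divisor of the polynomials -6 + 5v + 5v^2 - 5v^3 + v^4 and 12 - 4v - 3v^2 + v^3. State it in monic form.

By polynomial division,
  v^4 - 5v^3 + 5v^2 + 5v - 6 = (v - 2)(v^3 - 3v^2 - 4v + 12) + (3v^2 - 15v + 18)
  v^3 - 3v^2 - 4v + 12 = ((1/3)v + 2/3)(3v^2 - 15v + 18) + (0)
Last nonzero remainder: 3v^2 - 15v + 18. Dividing through by 3 gives the monic gcd v^2 - 5v + 6.

6 - 5v + v^2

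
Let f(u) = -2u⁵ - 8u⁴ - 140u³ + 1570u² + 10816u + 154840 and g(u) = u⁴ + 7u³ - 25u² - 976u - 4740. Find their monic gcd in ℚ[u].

u³ + u² - 31u - 790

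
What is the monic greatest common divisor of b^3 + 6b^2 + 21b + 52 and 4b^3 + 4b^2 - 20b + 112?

Euclidean algorithm in ℚ[b]:
  b^3 + 6b^2 + 21b + 52 = (1/4)(4b^3 + 4b^2 - 20b + 112) + (5b^2 + 26b + 24)
  4b^3 + 4b^2 - 20b + 112 = ((4/5)b - 84/25)(5b^2 + 26b + 24) + ((1204/25)b + 4816/25)
  5b^2 + 26b + 24 = ((125/1204)b + 75/602)((1204/25)b + 4816/25) + (0)
Last nonzero remainder: (1204/25)b + 4816/25. Dividing through by 1204/25 gives the monic gcd b + 4.

b + 4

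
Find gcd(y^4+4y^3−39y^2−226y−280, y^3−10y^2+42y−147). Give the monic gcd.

Repeated division with remainder:
  y^4+4y^3−39y^2−226y−280 = (y+14)(y^3−10y^2+42y−147) + (59y^2−667y+1778)
  y^3−10y^2+42y−147 = ((1/59)y+77/3481)(59y^2−667y+1778) + ((92659/3481)y−648613/3481)
  59y^2−667y+1778 = ((205379/92659)y−884174/92659)((92659/3481)y−648613/3481) + (0)
Last nonzero remainder: (92659/3481)y−648613/3481. Dividing through by 92659/3481 gives the monic gcd y−7.

y−7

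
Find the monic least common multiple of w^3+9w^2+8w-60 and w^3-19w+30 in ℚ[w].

Apply the Euclidean algorithm:
  w^3+9w^2+8w-60 = (w^3-19w+30) + (9w^2+27w-90)
  w^3-19w+30 = ((1/9)w-1/3)(9w^2+27w-90) + (0)
Last nonzero remainder: 9w^2+27w-90. Dividing through by 9 gives the monic gcd w^2+3w-10.
Then lcm(f, g) = f·g / gcd(f, g); expanding and making the result monic gives the answer.

w^4+6w^3-19w^2-84w+180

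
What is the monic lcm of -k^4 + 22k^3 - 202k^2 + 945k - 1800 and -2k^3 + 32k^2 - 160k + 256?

k^6 - 30k^5 + 394k^4 - 2913k^3 + 12592k^2 - 29520k + 28800

By polynomial division,
  -k^4 + 22k^3 - 202k^2 + 945k - 1800 = ((1/2)k - 3)(-2k^3 + 32k^2 - 160k + 256) + (-26k^2 + 337k - 1032)
  -2k^3 + 32k^2 - 160k + 256 = ((1/13)k - 79/338)(-26k^2 + 337k - 1032) + (-(625/338)k + 2500/169)
  -26k^2 + 337k - 1032 = ((8788/625)k - 43602/625)(-(625/338)k + 2500/169) + (0)
Last nonzero remainder: -(625/338)k + 2500/169. Dividing through by -625/338 gives the monic gcd k - 8.
Then lcm(f, g) = f·g / gcd(f, g); expanding and making the result monic gives the answer.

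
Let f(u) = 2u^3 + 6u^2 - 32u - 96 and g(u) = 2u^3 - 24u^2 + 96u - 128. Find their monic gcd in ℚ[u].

Repeated division with remainder:
  2u^3 + 6u^2 - 32u - 96 = (2u^3 - 24u^2 + 96u - 128) + (30u^2 - 128u + 32)
  2u^3 - 24u^2 + 96u - 128 = ((1/15)u - 116/225)(30u^2 - 128u + 32) + ((6272/225)u - 25088/225)
  30u^2 - 128u + 32 = ((3375/3136)u - 225/784)((6272/225)u - 25088/225) + (0)
Last nonzero remainder: (6272/225)u - 25088/225. Dividing through by 6272/225 gives the monic gcd u - 4.

u - 4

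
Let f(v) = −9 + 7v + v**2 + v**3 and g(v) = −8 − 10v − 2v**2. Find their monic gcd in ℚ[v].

1

Repeated division with remainder:
  v**3 + v**2 + 7v − 9 = (−(1/2)v + 2)(−2v**2 − 10v − 8) + (23v + 7)
  −2v**2 − 10v − 8 = (−(2/23)v − 216/529)(23v + 7) + (−2720/529)
  23v + 7 = (−(12167/2720)v − 3703/2720)(−2720/529) + (0)
The last nonzero remainder is the constant −2720/529, so the polynomials are coprime and gcd = 1.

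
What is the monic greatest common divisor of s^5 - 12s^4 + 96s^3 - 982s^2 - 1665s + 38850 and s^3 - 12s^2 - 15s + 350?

Repeated division with remainder:
  s^5 - 12s^4 + 96s^3 - 982s^2 - 1665s + 38850 = (s^2 + 111)(s^3 - 12s^2 - 15s + 350) + (0)
The last nonzero remainder s^3 - 12s^2 - 15s + 350 is already monic.

s^3 - 12s^2 - 15s + 350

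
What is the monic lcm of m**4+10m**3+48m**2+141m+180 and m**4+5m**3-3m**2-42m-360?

m**6+12m**5+44m**4-3m**3-690m**2-3024m-4320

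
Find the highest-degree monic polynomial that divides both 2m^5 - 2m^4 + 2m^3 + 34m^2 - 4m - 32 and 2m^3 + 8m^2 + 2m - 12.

Apply the Euclidean algorithm:
  2m^5 - 2m^4 + 2m^3 + 34m^2 - 4m - 32 = (m^2 - 5m + 20)(2m^3 + 8m^2 + 2m - 12) + (-104m^2 - 104m + 208)
  2m^3 + 8m^2 + 2m - 12 = (-(1/52)m - 3/52)(-104m^2 - 104m + 208) + (0)
Last nonzero remainder: -104m^2 - 104m + 208. Dividing through by -104 gives the monic gcd m^2 + m - 2.

m^2 + m - 2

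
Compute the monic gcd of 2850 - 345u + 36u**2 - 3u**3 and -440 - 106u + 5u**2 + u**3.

Repeated division with remainder:
  -3u**3 + 36u**2 - 345u + 2850 = (-3)(u**3 + 5u**2 - 106u - 440) + (51u**2 - 663u + 1530)
  u**3 + 5u**2 - 106u - 440 = ((1/51)u + 6/17)(51u**2 - 663u + 1530) + (98u - 980)
  51u**2 - 663u + 1530 = ((51/98)u - 153/98)(98u - 980) + (0)
Last nonzero remainder: 98u - 980. Dividing through by 98 gives the monic gcd u - 10.

-10 + u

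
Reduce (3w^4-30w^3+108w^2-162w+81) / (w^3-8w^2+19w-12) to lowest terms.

(3w^2-18w+27)/(w-4)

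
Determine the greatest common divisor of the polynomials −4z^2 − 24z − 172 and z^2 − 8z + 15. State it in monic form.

Repeated division with remainder:
  −4z^2 − 24z − 172 = (−4)(z^2 − 8z + 15) + (−56z − 112)
  z^2 − 8z + 15 = (−(1/56)z + 5/28)(−56z − 112) + (35)
  −56z − 112 = (−(8/5)z − 16/5)(35) + (0)
The last nonzero remainder is the constant 35, so the polynomials are coprime and gcd = 1.

1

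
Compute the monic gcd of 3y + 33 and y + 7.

By polynomial division,
  3y + 33 = (3)(y + 7) + (12)
  y + 7 = ((1/12)y + 7/12)(12) + (0)
The last nonzero remainder is the constant 12, so the polynomials are coprime and gcd = 1.

1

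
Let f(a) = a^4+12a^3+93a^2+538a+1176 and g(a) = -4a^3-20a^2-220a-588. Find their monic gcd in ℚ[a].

a^2+2a+49

By polynomial division,
  a^4+12a^3+93a^2+538a+1176 = (-(1/4)a-7/4)(-4a^3-20a^2-220a-588) + (3a^2+6a+147)
  -4a^3-20a^2-220a-588 = (-(4/3)a-4)(3a^2+6a+147) + (0)
Last nonzero remainder: 3a^2+6a+147. Dividing through by 3 gives the monic gcd a^2+2a+49.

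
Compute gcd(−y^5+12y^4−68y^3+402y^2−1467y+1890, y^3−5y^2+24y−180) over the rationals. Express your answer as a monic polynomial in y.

y^2+y+30

Apply the Euclidean algorithm:
  −y^5+12y^4−68y^3+402y^2−1467y+1890 = (−y^2+7y−9)(y^3−5y^2+24y−180) + (9y^2+9y+270)
  y^3−5y^2+24y−180 = ((1/9)y−2/3)(9y^2+9y+270) + (0)
Last nonzero remainder: 9y^2+9y+270. Dividing through by 9 gives the monic gcd y^2+y+30.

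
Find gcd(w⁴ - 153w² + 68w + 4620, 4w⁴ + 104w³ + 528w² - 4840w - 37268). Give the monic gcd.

Apply the Euclidean algorithm:
  w⁴ - 153w² + 68w + 4620 = (1/4)(4w⁴ + 104w³ + 528w² - 4840w - 37268) + (-26w³ - 285w² + 1278w + 13937)
  4w⁴ + 104w³ + 528w² - 4840w - 37268 = (-(2/13)w - 391/169)(-26w³ - 285w² + 1278w + 13937) + ((11025/169)w² + (44100/169)w - 848925/169)
  -26w³ - 285w² + 1278w + 13937 = (-(4394/11025)w - 30589/11025)((11025/169)w² + (44100/169)w - 848925/169) + (0)
Last nonzero remainder: (11025/169)w² + (44100/169)w - 848925/169. Dividing through by 11025/169 gives the monic gcd w² + 4w - 77.

w² + 4w - 77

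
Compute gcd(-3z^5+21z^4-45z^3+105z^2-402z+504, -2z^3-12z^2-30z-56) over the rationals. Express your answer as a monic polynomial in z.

z^2+2z+7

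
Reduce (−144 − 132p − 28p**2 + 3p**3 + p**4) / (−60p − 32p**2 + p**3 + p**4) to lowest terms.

(12 + 7p + p**2)/(5p + p**2)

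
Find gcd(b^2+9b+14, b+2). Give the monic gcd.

b+2

Apply the Euclidean algorithm:
  b^2+9b+14 = (b+7)(b+2) + (0)
The last nonzero remainder b+2 is already monic.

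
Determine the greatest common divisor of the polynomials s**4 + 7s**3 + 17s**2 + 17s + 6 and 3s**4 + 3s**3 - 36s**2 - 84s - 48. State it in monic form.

s**2 + 3s + 2

Euclidean algorithm in ℚ[s]:
  s**4 + 7s**3 + 17s**2 + 17s + 6 = (1/3)(3s**4 + 3s**3 - 36s**2 - 84s - 48) + (6s**3 + 29s**2 + 45s + 22)
  3s**4 + 3s**3 - 36s**2 - 84s - 48 = ((1/2)s - 23/12)(6s**3 + 29s**2 + 45s + 22) + (-(35/12)s**2 - (35/4)s - 35/6)
  6s**3 + 29s**2 + 45s + 22 = (-(72/35)s - 132/35)(-(35/12)s**2 - (35/4)s - 35/6) + (0)
Last nonzero remainder: -(35/12)s**2 - (35/4)s - 35/6. Dividing through by -35/12 gives the monic gcd s**2 + 3s + 2.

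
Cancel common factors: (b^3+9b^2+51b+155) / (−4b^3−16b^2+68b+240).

By polynomial division,
  b^3+9b^2+51b+155 = (−1/4)(−4b^3−16b^2+68b+240) + (5b^2+68b+215)
  −4b^3−16b^2+68b+240 = (−(4/5)b+192/25)(5b^2+68b+215) + (−(7056/25)b−7056/5)
  5b^2+68b+215 = (−(125/7056)b−1075/7056)(−(7056/25)b−7056/5) + (0)
Last nonzero remainder: −(7056/25)b−7056/5. Dividing through by −7056/25 gives the monic gcd b+5.
Cancel b+5 from numerator and denominator to get the reduced form.

(−b^2−4b−31)/(4b^2−4b−48)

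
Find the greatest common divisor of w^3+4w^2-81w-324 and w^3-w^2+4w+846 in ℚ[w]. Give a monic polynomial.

w+9

By polynomial division,
  w^3+4w^2-81w-324 = (w^3-w^2+4w+846) + (5w^2-85w-1170)
  w^3-w^2+4w+846 = ((1/5)w+16/5)(5w^2-85w-1170) + (510w+4590)
  5w^2-85w-1170 = ((1/102)w-13/51)(510w+4590) + (0)
Last nonzero remainder: 510w+4590. Dividing through by 510 gives the monic gcd w+9.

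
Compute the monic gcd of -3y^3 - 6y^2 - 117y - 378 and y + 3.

y + 3

By polynomial division,
  -3y^3 - 6y^2 - 117y - 378 = (-3y^2 + 3y - 126)(y + 3) + (0)
The last nonzero remainder y + 3 is already monic.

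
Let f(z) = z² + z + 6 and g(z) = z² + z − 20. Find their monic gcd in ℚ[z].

1

Repeated division with remainder:
  z² + z + 6 = (z² + z − 20) + (26)
  z² + z − 20 = ((1/26)z² + (1/26)z − 10/13)(26) + (0)
The last nonzero remainder is the constant 26, so the polynomials are coprime and gcd = 1.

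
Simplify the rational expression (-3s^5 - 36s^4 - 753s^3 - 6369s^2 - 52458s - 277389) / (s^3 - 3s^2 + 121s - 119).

By polynomial division,
  -3s^5 - 36s^4 - 753s^3 - 6369s^2 - 52458s - 277389 = (-3s^2 - 45s - 525)(s^3 - 3s^2 + 121s - 119) + (-2856s^2 + 5712s - 339864)
  s^3 - 3s^2 + 121s - 119 = (-(1/2856)s + 1/2856)(-2856s^2 + 5712s - 339864) + (0)
Last nonzero remainder: -2856s^2 + 5712s - 339864. Dividing through by -2856 gives the monic gcd s^2 - 2s + 119.
Cancel s^2 - 2s + 119 from numerator and denominator to get the reduced form.

(-3s^3 - 42s^2 - 480s - 2331)/(s - 1)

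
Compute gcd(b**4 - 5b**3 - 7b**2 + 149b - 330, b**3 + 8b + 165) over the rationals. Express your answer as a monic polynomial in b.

b + 5

Repeated division with remainder:
  b**4 - 5b**3 - 7b**2 + 149b - 330 = (b - 5)(b**3 + 8b + 165) + (-15b**2 + 24b + 495)
  b**3 + 8b + 165 = (-(1/15)b - 8/75)(-15b**2 + 24b + 495) + ((1089/25)b + 1089/5)
  -15b**2 + 24b + 495 = (-(125/363)b + 25/11)((1089/25)b + 1089/5) + (0)
Last nonzero remainder: (1089/25)b + 1089/5. Dividing through by 1089/25 gives the monic gcd b + 5.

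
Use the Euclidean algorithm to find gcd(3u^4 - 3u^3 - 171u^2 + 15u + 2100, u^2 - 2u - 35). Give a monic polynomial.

Apply the Euclidean algorithm:
  3u^4 - 3u^3 - 171u^2 + 15u + 2100 = (3u^2 + 3u - 60)(u^2 - 2u - 35) + (0)
The last nonzero remainder u^2 - 2u - 35 is already monic.

u^2 - 2u - 35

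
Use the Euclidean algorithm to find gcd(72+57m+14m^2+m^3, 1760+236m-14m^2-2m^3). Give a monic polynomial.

8+m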